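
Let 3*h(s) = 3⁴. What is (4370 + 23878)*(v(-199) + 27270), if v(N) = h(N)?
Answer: 771085656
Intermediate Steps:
h(s) = 27 (h(s) = (⅓)*3⁴ = (⅓)*81 = 27)
v(N) = 27
(4370 + 23878)*(v(-199) + 27270) = (4370 + 23878)*(27 + 27270) = 28248*27297 = 771085656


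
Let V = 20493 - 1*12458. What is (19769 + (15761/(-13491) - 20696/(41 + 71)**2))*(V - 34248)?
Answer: -10960483562829691/21153888 ≈ -5.1813e+8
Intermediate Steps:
V = 8035 (V = 20493 - 12458 = 8035)
(19769 + (15761/(-13491) - 20696/(41 + 71)**2))*(V - 34248) = (19769 + (15761/(-13491) - 20696/(41 + 71)**2))*(8035 - 34248) = (19769 + (15761*(-1/13491) - 20696/(112**2)))*(-26213) = (19769 + (-15761/13491 - 20696/12544))*(-26213) = (19769 + (-15761/13491 - 20696*1/12544))*(-26213) = (19769 + (-15761/13491 - 2587/1568))*(-26213) = (19769 - 59614465/21153888)*(-26213) = (418131597407/21153888)*(-26213) = -10960483562829691/21153888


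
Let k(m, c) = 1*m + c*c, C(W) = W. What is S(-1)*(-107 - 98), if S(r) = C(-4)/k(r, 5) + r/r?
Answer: -1025/6 ≈ -170.83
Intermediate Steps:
k(m, c) = m + c²
S(r) = 1 - 4/(25 + r) (S(r) = -4/(r + 5²) + r/r = -4/(r + 25) + 1 = -4/(25 + r) + 1 = 1 - 4/(25 + r))
S(-1)*(-107 - 98) = ((21 - 1)/(25 - 1))*(-107 - 98) = (20/24)*(-205) = ((1/24)*20)*(-205) = (⅚)*(-205) = -1025/6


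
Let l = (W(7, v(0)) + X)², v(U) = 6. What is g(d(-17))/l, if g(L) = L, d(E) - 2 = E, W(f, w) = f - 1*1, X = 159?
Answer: -1/1815 ≈ -0.00055096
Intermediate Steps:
W(f, w) = -1 + f (W(f, w) = f - 1 = -1 + f)
d(E) = 2 + E
l = 27225 (l = ((-1 + 7) + 159)² = (6 + 159)² = 165² = 27225)
g(d(-17))/l = (2 - 17)/27225 = -15*1/27225 = -1/1815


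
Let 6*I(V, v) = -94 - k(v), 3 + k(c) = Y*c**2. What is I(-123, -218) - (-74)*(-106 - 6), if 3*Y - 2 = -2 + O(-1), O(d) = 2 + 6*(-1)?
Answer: 40639/18 ≈ 2257.7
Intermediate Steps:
O(d) = -4 (O(d) = 2 - 6 = -4)
Y = -4/3 (Y = 2/3 + (-2 - 4)/3 = 2/3 + (1/3)*(-6) = 2/3 - 2 = -4/3 ≈ -1.3333)
k(c) = -3 - 4*c**2/3
I(V, v) = -91/6 + 2*v**2/9 (I(V, v) = (-94 - (-3 - 4*v**2/3))/6 = (-94 + (3 + 4*v**2/3))/6 = (-91 + 4*v**2/3)/6 = -91/6 + 2*v**2/9)
I(-123, -218) - (-74)*(-106 - 6) = (-91/6 + (2/9)*(-218)**2) - (-74)*(-106 - 6) = (-91/6 + (2/9)*47524) - (-74)*(-112) = (-91/6 + 95048/9) - 1*8288 = 189823/18 - 8288 = 40639/18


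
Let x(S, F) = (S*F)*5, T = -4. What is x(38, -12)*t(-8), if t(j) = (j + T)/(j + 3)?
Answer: -5472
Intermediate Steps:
x(S, F) = 5*F*S (x(S, F) = (F*S)*5 = 5*F*S)
t(j) = (-4 + j)/(3 + j) (t(j) = (j - 4)/(j + 3) = (-4 + j)/(3 + j))
x(38, -12)*t(-8) = (5*(-12)*38)*((-4 - 8)/(3 - 8)) = -2280*(-12)/(-5) = -(-456)*(-12) = -2280*12/5 = -5472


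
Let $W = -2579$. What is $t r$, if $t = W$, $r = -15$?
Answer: $38685$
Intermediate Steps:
$t = -2579$
$t r = \left(-2579\right) \left(-15\right) = 38685$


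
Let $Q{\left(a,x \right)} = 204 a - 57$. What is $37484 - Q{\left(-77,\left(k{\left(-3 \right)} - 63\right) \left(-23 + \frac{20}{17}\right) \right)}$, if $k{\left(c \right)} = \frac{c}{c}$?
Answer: $53249$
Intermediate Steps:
$k{\left(c \right)} = 1$
$Q{\left(a,x \right)} = -57 + 204 a$
$37484 - Q{\left(-77,\left(k{\left(-3 \right)} - 63\right) \left(-23 + \frac{20}{17}\right) \right)} = 37484 - \left(-57 + 204 \left(-77\right)\right) = 37484 - \left(-57 - 15708\right) = 37484 - -15765 = 37484 + 15765 = 53249$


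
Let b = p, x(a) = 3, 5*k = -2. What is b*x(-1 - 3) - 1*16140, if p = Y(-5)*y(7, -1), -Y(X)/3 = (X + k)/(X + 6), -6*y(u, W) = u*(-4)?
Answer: -79566/5 ≈ -15913.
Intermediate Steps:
k = -2/5 (k = (1/5)*(-2) = -2/5 ≈ -0.40000)
y(u, W) = 2*u/3 (y(u, W) = -u*(-4)/6 = -(-2)*u/3 = 2*u/3)
Y(X) = -3*(-2/5 + X)/(6 + X) (Y(X) = -3*(X - 2/5)/(X + 6) = -3*(-2/5 + X)/(6 + X))
p = 378/5 (p = (3*(2 - 5*(-5))/(5*(6 - 5)))*((2/3)*7) = ((3/5)*(2 + 25)/1)*(14/3) = ((3/5)*1*27)*(14/3) = (81/5)*(14/3) = 378/5 ≈ 75.600)
b = 378/5 ≈ 75.600
b*x(-1 - 3) - 1*16140 = (378/5)*3 - 1*16140 = 1134/5 - 16140 = -79566/5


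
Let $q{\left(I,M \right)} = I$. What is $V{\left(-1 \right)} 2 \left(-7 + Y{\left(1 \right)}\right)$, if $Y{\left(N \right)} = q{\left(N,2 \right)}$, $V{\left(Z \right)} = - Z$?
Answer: $-12$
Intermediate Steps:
$Y{\left(N \right)} = N$
$V{\left(-1 \right)} 2 \left(-7 + Y{\left(1 \right)}\right) = \left(-1\right) \left(-1\right) 2 \left(-7 + 1\right) = 1 \cdot 2 \left(-6\right) = 2 \left(-6\right) = -12$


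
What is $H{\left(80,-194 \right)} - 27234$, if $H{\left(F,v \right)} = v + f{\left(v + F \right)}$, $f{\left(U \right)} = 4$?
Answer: $-27424$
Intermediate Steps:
$H{\left(F,v \right)} = 4 + v$ ($H{\left(F,v \right)} = v + 4 = 4 + v$)
$H{\left(80,-194 \right)} - 27234 = \left(4 - 194\right) - 27234 = -190 - 27234 = -27424$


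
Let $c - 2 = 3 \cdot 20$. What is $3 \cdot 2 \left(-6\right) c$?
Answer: $-2232$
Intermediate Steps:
$c = 62$ ($c = 2 + 3 \cdot 20 = 2 + 60 = 62$)
$3 \cdot 2 \left(-6\right) c = 3 \cdot 2 \left(-6\right) 62 = 3 \left(-12\right) 62 = \left(-36\right) 62 = -2232$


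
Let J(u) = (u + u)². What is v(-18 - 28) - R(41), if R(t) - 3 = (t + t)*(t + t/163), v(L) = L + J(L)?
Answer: 820277/163 ≈ 5032.4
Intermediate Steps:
J(u) = 4*u² (J(u) = (2*u)² = 4*u²)
v(L) = L + 4*L²
R(t) = 3 + 328*t²/163 (R(t) = 3 + (t + t)*(t + t/163) = 3 + (2*t)*(t + t*(1/163)) = 3 + (2*t)*(t + t/163) = 3 + (2*t)*(164*t/163) = 3 + 328*t²/163)
v(-18 - 28) - R(41) = (-18 - 28)*(1 + 4*(-18 - 28)) - (3 + (328/163)*41²) = -46*(1 + 4*(-46)) - (3 + (328/163)*1681) = -46*(1 - 184) - (3 + 551368/163) = -46*(-183) - 1*551857/163 = 8418 - 551857/163 = 820277/163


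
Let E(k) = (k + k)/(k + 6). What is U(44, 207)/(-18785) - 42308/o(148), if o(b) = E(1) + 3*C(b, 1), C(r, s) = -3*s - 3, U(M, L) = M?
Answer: 1390821251/582335 ≈ 2388.4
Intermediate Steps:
E(k) = 2*k/(6 + k) (E(k) = (2*k)/(6 + k) = 2*k/(6 + k))
C(r, s) = -3 - 3*s
o(b) = -124/7 (o(b) = 2*1/(6 + 1) + 3*(-3 - 3*1) = 2*1/7 + 3*(-3 - 3) = 2*1*(⅐) + 3*(-6) = 2/7 - 18 = -124/7)
U(44, 207)/(-18785) - 42308/o(148) = 44/(-18785) - 42308/(-124/7) = 44*(-1/18785) - 42308*(-7/124) = -44/18785 + 74039/31 = 1390821251/582335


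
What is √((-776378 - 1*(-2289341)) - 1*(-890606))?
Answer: √2403569 ≈ 1550.3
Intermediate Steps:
√((-776378 - 1*(-2289341)) - 1*(-890606)) = √((-776378 + 2289341) + 890606) = √(1512963 + 890606) = √2403569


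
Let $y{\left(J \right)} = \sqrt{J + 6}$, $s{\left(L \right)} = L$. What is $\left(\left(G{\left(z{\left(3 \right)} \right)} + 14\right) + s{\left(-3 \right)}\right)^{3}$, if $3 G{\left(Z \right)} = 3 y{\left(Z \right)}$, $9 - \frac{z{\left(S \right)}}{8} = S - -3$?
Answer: $\left(11 + \sqrt{30}\right)^{3} \approx 4473.5$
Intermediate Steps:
$z{\left(S \right)} = 48 - 8 S$ ($z{\left(S \right)} = 72 - 8 \left(S - -3\right) = 72 - 8 \left(S + 3\right) = 72 - 8 \left(3 + S\right) = 72 - \left(24 + 8 S\right) = 48 - 8 S$)
$y{\left(J \right)} = \sqrt{6 + J}$
$G{\left(Z \right)} = \sqrt{6 + Z}$ ($G{\left(Z \right)} = \frac{3 \sqrt{6 + Z}}{3} = \sqrt{6 + Z}$)
$\left(\left(G{\left(z{\left(3 \right)} \right)} + 14\right) + s{\left(-3 \right)}\right)^{3} = \left(\left(\sqrt{6 + \left(48 - 24\right)} + 14\right) - 3\right)^{3} = \left(\left(\sqrt{6 + 24} + 14\right) - 3\right)^{3} = \left(\left(\sqrt{30} + 14\right) - 3\right)^{3} = \left(\left(14 + \sqrt{30}\right) - 3\right)^{3} = \left(11 + \sqrt{30}\right)^{3}$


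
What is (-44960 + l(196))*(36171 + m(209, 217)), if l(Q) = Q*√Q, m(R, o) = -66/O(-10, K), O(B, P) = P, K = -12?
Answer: -1527227124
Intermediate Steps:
m(R, o) = 11/2 (m(R, o) = -66/(-12) = -66*(-1/12) = 11/2)
l(Q) = Q^(3/2)
(-44960 + l(196))*(36171 + m(209, 217)) = (-44960 + 196^(3/2))*(36171 + 11/2) = (-44960 + 2744)*(72353/2) = -42216*72353/2 = -1527227124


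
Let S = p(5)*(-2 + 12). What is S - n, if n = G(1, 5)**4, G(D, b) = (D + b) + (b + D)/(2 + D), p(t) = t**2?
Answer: -3846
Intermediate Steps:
S = 250 (S = 5**2*(-2 + 12) = 25*10 = 250)
G(D, b) = D + b + (D + b)/(2 + D) (G(D, b) = (D + b) + (D + b)/(2 + D) = D + b + (D + b)/(2 + D))
n = 4096 (n = ((1**2 + 3*1 + 3*5 + 1*5)/(2 + 1))**4 = ((1 + 3 + 15 + 5)/3)**4 = ((1/3)*24)**4 = 8**4 = 4096)
S - n = 250 - 1*4096 = 250 - 4096 = -3846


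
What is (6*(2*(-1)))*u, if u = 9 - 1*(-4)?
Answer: -156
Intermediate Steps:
u = 13 (u = 9 + 4 = 13)
(6*(2*(-1)))*u = (6*(2*(-1)))*13 = (6*(-2))*13 = -12*13 = -156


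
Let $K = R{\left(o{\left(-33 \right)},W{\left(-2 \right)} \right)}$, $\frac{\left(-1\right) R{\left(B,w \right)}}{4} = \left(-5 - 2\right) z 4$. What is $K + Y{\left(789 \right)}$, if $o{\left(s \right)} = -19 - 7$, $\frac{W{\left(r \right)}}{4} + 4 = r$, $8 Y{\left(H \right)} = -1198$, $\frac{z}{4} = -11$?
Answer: $- \frac{20311}{4} \approx -5077.8$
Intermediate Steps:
$z = -44$ ($z = 4 \left(-11\right) = -44$)
$Y{\left(H \right)} = - \frac{599}{4}$ ($Y{\left(H \right)} = \frac{1}{8} \left(-1198\right) = - \frac{599}{4}$)
$W{\left(r \right)} = -16 + 4 r$
$o{\left(s \right)} = -26$
$R{\left(B,w \right)} = -4928$ ($R{\left(B,w \right)} = - 4 \left(-5 - 2\right) \left(-44\right) 4 = - 4 \left(-7\right) \left(-44\right) 4 = - 4 \cdot 308 \cdot 4 = \left(-4\right) 1232 = -4928$)
$K = -4928$
$K + Y{\left(789 \right)} = -4928 - \frac{599}{4} = - \frac{20311}{4}$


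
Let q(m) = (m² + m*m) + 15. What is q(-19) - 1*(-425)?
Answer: 1162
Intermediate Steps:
q(m) = 15 + 2*m² (q(m) = (m² + m²) + 15 = 2*m² + 15 = 15 + 2*m²)
q(-19) - 1*(-425) = (15 + 2*(-19)²) - 1*(-425) = (15 + 2*361) + 425 = (15 + 722) + 425 = 737 + 425 = 1162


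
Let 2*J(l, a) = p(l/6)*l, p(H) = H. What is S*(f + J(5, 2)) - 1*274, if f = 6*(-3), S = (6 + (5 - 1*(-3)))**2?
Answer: -10181/3 ≈ -3393.7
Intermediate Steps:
J(l, a) = l**2/12 (J(l, a) = ((l/6)*l)/2 = (l**2/6)/2 = l**2/12)
S = 196 (S = (6 + (5 + 3))**2 = (6 + 8)**2 = 14**2 = 196)
f = -18
S*(f + J(5, 2)) - 1*274 = 196*(-18 + (1/12)*5**2) - 1*274 = 196*(-18 + (1/12)*25) - 274 = 196*(-18 + 25/12) - 274 = 196*(-191/12) - 274 = -9359/3 - 274 = -10181/3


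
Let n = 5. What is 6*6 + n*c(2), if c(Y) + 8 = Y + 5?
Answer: 31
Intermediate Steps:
c(Y) = -3 + Y (c(Y) = -8 + (Y + 5) = -8 + (5 + Y) = -3 + Y)
6*6 + n*c(2) = 6*6 + 5*(-3 + 2) = 36 + 5*(-1) = 36 - 5 = 31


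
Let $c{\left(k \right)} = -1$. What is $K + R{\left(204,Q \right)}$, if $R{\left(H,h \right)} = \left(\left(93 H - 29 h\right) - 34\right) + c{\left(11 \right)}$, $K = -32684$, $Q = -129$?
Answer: $-10006$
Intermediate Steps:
$R{\left(H,h \right)} = -35 - 29 h + 93 H$ ($R{\left(H,h \right)} = \left(\left(93 H - 29 h\right) - 34\right) - 1 = \left(\left(- 29 h + 93 H\right) - 34\right) - 1 = \left(-34 - 29 h + 93 H\right) - 1 = -35 - 29 h + 93 H$)
$K + R{\left(204,Q \right)} = -32684 - -22678 = -32684 + \left(-35 + 3741 + 18972\right) = -32684 + 22678 = -10006$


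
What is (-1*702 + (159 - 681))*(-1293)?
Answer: 1582632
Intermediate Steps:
(-1*702 + (159 - 681))*(-1293) = (-702 - 522)*(-1293) = -1224*(-1293) = 1582632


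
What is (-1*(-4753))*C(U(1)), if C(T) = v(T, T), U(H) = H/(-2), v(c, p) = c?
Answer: -4753/2 ≈ -2376.5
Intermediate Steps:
U(H) = -H/2 (U(H) = H*(-1/2) = -H/2)
C(T) = T
(-1*(-4753))*C(U(1)) = (-1*(-4753))*(-1/2*1) = 4753*(-1/2) = -4753/2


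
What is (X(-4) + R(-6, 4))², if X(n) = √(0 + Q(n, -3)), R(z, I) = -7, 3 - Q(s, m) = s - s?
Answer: (7 - √3)² ≈ 27.751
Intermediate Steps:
Q(s, m) = 3 (Q(s, m) = 3 - (s - s) = 3 - 1*0 = 3 + 0 = 3)
X(n) = √3 (X(n) = √(0 + 3) = √3)
(X(-4) + R(-6, 4))² = (√3 - 7)² = (-7 + √3)²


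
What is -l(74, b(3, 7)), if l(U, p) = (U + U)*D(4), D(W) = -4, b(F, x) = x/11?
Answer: 592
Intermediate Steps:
b(F, x) = x/11 (b(F, x) = x*(1/11) = x/11)
l(U, p) = -8*U (l(U, p) = (U + U)*(-4) = (2*U)*(-4) = -8*U)
-l(74, b(3, 7)) = -(-8)*74 = -1*(-592) = 592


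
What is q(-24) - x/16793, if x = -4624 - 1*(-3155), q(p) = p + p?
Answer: -804595/16793 ≈ -47.913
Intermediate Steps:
q(p) = 2*p
x = -1469 (x = -4624 + 3155 = -1469)
q(-24) - x/16793 = 2*(-24) - (-1469)/16793 = -48 - (-1469)/16793 = -48 - 1*(-1469/16793) = -48 + 1469/16793 = -804595/16793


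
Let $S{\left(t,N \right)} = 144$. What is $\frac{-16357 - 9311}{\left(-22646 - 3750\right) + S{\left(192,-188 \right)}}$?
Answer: $\frac{6417}{6563} \approx 0.97775$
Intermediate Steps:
$\frac{-16357 - 9311}{\left(-22646 - 3750\right) + S{\left(192,-188 \right)}} = \frac{-16357 - 9311}{\left(-22646 - 3750\right) + 144} = \frac{-16357 + \left(-22204 + 12893\right)}{-26396 + 144} = \frac{-16357 - 9311}{-26252} = \left(-25668\right) \left(- \frac{1}{26252}\right) = \frac{6417}{6563}$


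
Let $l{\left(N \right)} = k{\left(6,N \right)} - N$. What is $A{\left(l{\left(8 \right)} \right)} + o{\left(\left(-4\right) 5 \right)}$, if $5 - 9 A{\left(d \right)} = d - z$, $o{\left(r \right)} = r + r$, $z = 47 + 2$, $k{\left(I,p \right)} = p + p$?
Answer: $- \frac{314}{9} \approx -34.889$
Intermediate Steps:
$k{\left(I,p \right)} = 2 p$
$z = 49$
$l{\left(N \right)} = N$ ($l{\left(N \right)} = 2 N - N = N$)
$o{\left(r \right)} = 2 r$
$A{\left(d \right)} = 6 - \frac{d}{9}$ ($A{\left(d \right)} = \frac{5}{9} - \frac{d - 49}{9} = \frac{5}{9} - \frac{-49 + d}{9} = \frac{5}{9} - \left(- \frac{49}{9} + \frac{d}{9}\right) = 6 - \frac{d}{9}$)
$A{\left(l{\left(8 \right)} \right)} + o{\left(\left(-4\right) 5 \right)} = \left(6 - \frac{8}{9}\right) + 2 \left(\left(-4\right) 5\right) = \left(6 - \frac{8}{9}\right) + 2 \left(-20\right) = \frac{46}{9} - 40 = - \frac{314}{9}$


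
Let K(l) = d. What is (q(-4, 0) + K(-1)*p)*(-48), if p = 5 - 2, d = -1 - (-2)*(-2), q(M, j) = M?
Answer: 912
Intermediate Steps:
d = -5 (d = -1 - 1*4 = -1 - 4 = -5)
K(l) = -5
p = 3
(q(-4, 0) + K(-1)*p)*(-48) = (-4 - 5*3)*(-48) = (-4 - 15)*(-48) = -19*(-48) = 912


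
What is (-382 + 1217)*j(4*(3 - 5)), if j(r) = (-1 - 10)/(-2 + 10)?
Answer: -9185/8 ≈ -1148.1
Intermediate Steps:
j(r) = -11/8
(-382 + 1217)*j(4*(3 - 5)) = (-382 + 1217)*(-11/8) = 835*(-11/8) = -9185/8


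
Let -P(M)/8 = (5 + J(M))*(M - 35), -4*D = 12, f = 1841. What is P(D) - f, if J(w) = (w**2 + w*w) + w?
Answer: 4239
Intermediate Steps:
D = -3 (D = -1/4*12 = -3)
J(w) = w + 2*w**2 (J(w) = (w**2 + w**2) + w = 2*w**2 + w = w + 2*w**2)
P(M) = -8*(-35 + M)*(5 + M*(1 + 2*M)) (P(M) = -8*(5 + M*(1 + 2*M))*(M - 35) = -8*(5 + M*(1 + 2*M))*(-35 + M) = -8*(-35 + M)*(5 + M*(1 + 2*M)))
P(D) - f = (1400 - 16*(-3)**3 + 240*(-3) + 552*(-3)**2) - 1*1841 = (1400 - 16*(-27) - 720 + 552*9) - 1841 = (1400 + 432 - 720 + 4968) - 1841 = 6080 - 1841 = 4239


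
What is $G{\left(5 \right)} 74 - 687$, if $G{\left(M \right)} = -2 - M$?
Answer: $-1205$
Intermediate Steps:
$G{\left(5 \right)} 74 - 687 = \left(-2 - 5\right) 74 - 687 = \left(-7\right) 74 - 687 = -518 - 687 = -1205$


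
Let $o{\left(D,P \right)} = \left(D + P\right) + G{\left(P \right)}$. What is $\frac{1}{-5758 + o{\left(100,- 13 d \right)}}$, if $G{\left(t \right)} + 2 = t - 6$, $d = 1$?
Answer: $- \frac{1}{5692} \approx -0.00017569$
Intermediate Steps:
$G{\left(t \right)} = -8 + t$ ($G{\left(t \right)} = -2 + \left(t - 6\right) = -2 + \left(-6 + t\right) = -8 + t$)
$o{\left(D,P \right)} = -8 + D + 2 P$ ($o{\left(D,P \right)} = \left(D + P\right) + \left(-8 + P\right) = -8 + D + 2 P$)
$\frac{1}{-5758 + o{\left(100,- 13 d \right)}} = \frac{1}{-5758 + \left(-8 + 100 + 2 \left(\left(-13\right) 1\right)\right)} = \frac{1}{-5758 + \left(-8 + 100 + 2 \left(-13\right)\right)} = \frac{1}{-5758 - -66} = \frac{1}{-5758 + 66} = \frac{1}{-5692} = - \frac{1}{5692}$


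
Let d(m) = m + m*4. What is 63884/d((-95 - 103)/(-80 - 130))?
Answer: 447188/33 ≈ 13551.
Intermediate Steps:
d(m) = 5*m (d(m) = m + 4*m = 5*m)
63884/d((-95 - 103)/(-80 - 130)) = 63884/((5*((-95 - 103)/(-80 - 130)))) = 63884/((5*(-198/(-210)))) = 63884/((5*(-198*(-1/210)))) = 63884/((5*(33/35))) = 63884/(33/7) = 63884*(7/33) = 447188/33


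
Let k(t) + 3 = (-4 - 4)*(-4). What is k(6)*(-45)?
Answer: -1305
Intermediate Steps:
k(t) = 29 (k(t) = -3 + (-4 - 4)*(-4) = -3 - 8*(-4) = -3 + 32 = 29)
k(6)*(-45) = 29*(-45) = -1305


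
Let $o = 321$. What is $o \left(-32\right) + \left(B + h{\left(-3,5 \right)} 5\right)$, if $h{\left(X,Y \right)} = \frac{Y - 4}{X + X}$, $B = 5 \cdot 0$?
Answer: $- \frac{61637}{6} \approx -10273.0$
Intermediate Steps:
$B = 0$
$h{\left(X,Y \right)} = \frac{-4 + Y}{2 X}$
$o \left(-32\right) + \left(B + h{\left(-3,5 \right)} 5\right) = 321 \left(-32\right) + \left(0 + \frac{-4 + 5}{2 \left(-3\right)} 5\right) = -10272 + \left(0 + \frac{1}{2} \left(- \frac{1}{3}\right) 1 \cdot 5\right) = -10272 + \left(0 - \frac{5}{6}\right) = -10272 - \frac{5}{6} = - \frac{61637}{6}$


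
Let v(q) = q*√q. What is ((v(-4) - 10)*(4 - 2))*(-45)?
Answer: 900 + 720*I ≈ 900.0 + 720.0*I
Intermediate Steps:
v(q) = q^(3/2)
((v(-4) - 10)*(4 - 2))*(-45) = (((-4)^(3/2) - 10)*(4 - 2))*(-45) = ((-8*I - 10)*2)*(-45) = ((-10 - 8*I)*2)*(-45) = (-20 - 16*I)*(-45) = 900 + 720*I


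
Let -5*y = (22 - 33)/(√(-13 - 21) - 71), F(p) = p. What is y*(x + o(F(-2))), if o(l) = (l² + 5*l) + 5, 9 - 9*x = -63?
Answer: -781/3625 - 11*I*√34/3625 ≈ -0.21545 - 0.017694*I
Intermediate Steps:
x = 8 (x = 1 - ⅑*(-63) = 1 + 7 = 8)
o(l) = 5 + l² + 5*l
y = 11/(5*(-71 + I*√34)) (y = -(22 - 33)/(5*(√(-13 - 21) - 71)) = -(-11)/(5*(√(-34) - 71)) = -(-11)/(5*(I*√34 - 71)) = -(-11)/(5*(-71 + I*√34)) = 11/(5*(-71 + I*√34)) ≈ -0.030778 - 0.0025277*I)
y*(x + o(F(-2))) = (-781/25375 - 11*I*√34/25375)*(8 + (5 + (-2)² + 5*(-2))) = (-781/25375 - 11*I*√34/25375)*(8 + (5 + 4 - 10)) = (-781/25375 - 11*I*√34/25375)*(8 - 1) = (-781/25375 - 11*I*√34/25375)*7 = -781/3625 - 11*I*√34/3625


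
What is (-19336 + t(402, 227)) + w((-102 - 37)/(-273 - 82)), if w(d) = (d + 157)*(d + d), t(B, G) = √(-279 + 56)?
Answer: -2421286428/126025 + I*√223 ≈ -19213.0 + 14.933*I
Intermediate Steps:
t(B, G) = I*√223 (t(B, G) = √(-223) = I*√223)
w(d) = 2*d*(157 + d) (w(d) = (157 + d)*(2*d) = 2*d*(157 + d))
(-19336 + t(402, 227)) + w((-102 - 37)/(-273 - 82)) = (-19336 + I*√223) + 2*((-102 - 37)/(-273 - 82))*(157 + (-102 - 37)/(-273 - 82)) = (-19336 + I*√223) + 2*(-139/(-355))*(157 - 139/(-355)) = (-19336 + I*√223) + 2*(-139*(-1/355))*(157 - 139*(-1/355)) = (-19336 + I*√223) + 2*(139/355)*(157 + 139/355) = (-19336 + I*√223) + 2*(139/355)*(55874/355) = (-19336 + I*√223) + 15532972/126025 = -2421286428/126025 + I*√223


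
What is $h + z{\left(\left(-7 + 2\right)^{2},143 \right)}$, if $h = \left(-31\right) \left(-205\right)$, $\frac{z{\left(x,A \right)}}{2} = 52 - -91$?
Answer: $6641$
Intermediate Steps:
$z{\left(x,A \right)} = 286$ ($z{\left(x,A \right)} = 2 \left(52 - -91\right) = 2 \left(52 + 91\right) = 2 \cdot 143 = 286$)
$h = 6355$
$h + z{\left(\left(-7 + 2\right)^{2},143 \right)} = 6355 + 286 = 6641$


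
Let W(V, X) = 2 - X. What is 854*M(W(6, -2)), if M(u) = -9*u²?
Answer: -122976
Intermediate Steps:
854*M(W(6, -2)) = 854*(-9*(2 - 1*(-2))²) = 854*(-9*(2 + 2)²) = 854*(-9*4²) = 854*(-9*16) = 854*(-144) = -122976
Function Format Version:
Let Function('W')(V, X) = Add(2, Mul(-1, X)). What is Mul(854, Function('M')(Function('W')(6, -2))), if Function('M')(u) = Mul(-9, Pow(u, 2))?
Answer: -122976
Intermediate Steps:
Mul(854, Function('M')(Function('W')(6, -2))) = Mul(854, Mul(-9, Pow(Add(2, Mul(-1, -2)), 2))) = Mul(854, Mul(-9, Pow(Add(2, 2), 2))) = Mul(854, Mul(-9, Pow(4, 2))) = Mul(854, Mul(-9, 16)) = Mul(854, -144) = -122976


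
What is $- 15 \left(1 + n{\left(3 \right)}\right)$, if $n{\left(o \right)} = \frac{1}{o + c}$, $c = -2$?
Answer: $-30$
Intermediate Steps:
$n{\left(o \right)} = \frac{1}{-2 + o}$ ($n{\left(o \right)} = \frac{1}{o - 2} = \frac{1}{-2 + o}$)
$- 15 \left(1 + n{\left(3 \right)}\right) = - 15 \left(1 + \frac{1}{-2 + 3}\right) = - 15 \left(1 + 1^{-1}\right) = - 15 \left(1 + 1\right) = \left(-15\right) 2 = -30$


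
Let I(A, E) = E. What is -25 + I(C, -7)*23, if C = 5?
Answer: -186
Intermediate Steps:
-25 + I(C, -7)*23 = -25 - 7*23 = -25 - 161 = -186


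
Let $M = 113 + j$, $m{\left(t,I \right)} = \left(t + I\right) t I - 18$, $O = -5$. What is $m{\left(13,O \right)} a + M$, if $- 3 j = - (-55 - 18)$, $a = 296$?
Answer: $- \frac{477478}{3} \approx -1.5916 \cdot 10^{5}$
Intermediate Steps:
$m{\left(t,I \right)} = -18 + I t \left(I + t\right)$ ($m{\left(t,I \right)} = \left(I + t\right) t I - 18 = t \left(I + t\right) I - 18 = I t \left(I + t\right) - 18 = -18 + I t \left(I + t\right)$)
$j = - \frac{73}{3}$ ($j = - \frac{\left(-1\right) \left(-55 - 18\right)}{3} = - \frac{\left(-1\right) \left(-73\right)}{3} = \left(- \frac{1}{3}\right) 73 = - \frac{73}{3} \approx -24.333$)
$M = \frac{266}{3}$ ($M = 113 - \frac{73}{3} = \frac{266}{3} \approx 88.667$)
$m{\left(13,O \right)} a + M = \left(-18 - 5 \cdot 13^{2} + 13 \left(-5\right)^{2}\right) 296 + \frac{266}{3} = \left(-18 - 845 + 13 \cdot 25\right) 296 + \frac{266}{3} = \left(-18 - 845 + 325\right) 296 + \frac{266}{3} = \left(-538\right) 296 + \frac{266}{3} = -159248 + \frac{266}{3} = - \frac{477478}{3}$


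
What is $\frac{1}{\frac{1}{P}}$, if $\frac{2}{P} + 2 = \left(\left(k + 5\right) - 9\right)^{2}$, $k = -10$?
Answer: $\frac{1}{97} \approx 0.010309$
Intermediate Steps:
$P = \frac{1}{97}$ ($P = \frac{2}{-2 + \left(\left(-10 + 5\right) - 9\right)^{2}} = \frac{2}{-2 + \left(-5 - 9\right)^{2}} = \frac{2}{-2 + \left(-14\right)^{2}} = \frac{2}{-2 + 196} = \frac{2}{194} = 2 \cdot \frac{1}{194} = \frac{1}{97} \approx 0.010309$)
$\frac{1}{\frac{1}{P}} = \frac{1}{\frac{1}{\frac{1}{97}}} = \frac{1}{97}$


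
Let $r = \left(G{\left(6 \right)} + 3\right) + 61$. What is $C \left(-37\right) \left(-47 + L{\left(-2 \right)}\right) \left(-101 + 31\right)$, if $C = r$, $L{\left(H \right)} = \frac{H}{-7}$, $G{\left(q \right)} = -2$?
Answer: $-7501380$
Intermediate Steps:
$L{\left(H \right)} = - \frac{H}{7}$ ($L{\left(H \right)} = H \left(- \frac{1}{7}\right) = - \frac{H}{7}$)
$r = 62$ ($r = \left(-2 + 3\right) + 61 = 1 + 61 = 62$)
$C = 62$
$C \left(-37\right) \left(-47 + L{\left(-2 \right)}\right) \left(-101 + 31\right) = 62 \left(-37\right) \left(-47 - - \frac{2}{7}\right) \left(-101 + 31\right) = - 2294 \left(-47 + \frac{2}{7}\right) \left(-70\right) = - 2294 \left(\left(- \frac{327}{7}\right) \left(-70\right)\right) = \left(-2294\right) 3270 = -7501380$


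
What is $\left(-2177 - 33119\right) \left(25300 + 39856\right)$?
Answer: $-2299746176$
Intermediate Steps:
$\left(-2177 - 33119\right) \left(25300 + 39856\right) = \left(-35296\right) 65156 = -2299746176$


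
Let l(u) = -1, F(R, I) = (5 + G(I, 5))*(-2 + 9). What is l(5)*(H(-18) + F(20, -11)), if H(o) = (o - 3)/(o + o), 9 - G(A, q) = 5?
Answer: -763/12 ≈ -63.583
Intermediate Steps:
G(A, q) = 4 (G(A, q) = 9 - 1*5 = 9 - 5 = 4)
H(o) = (-3 + o)/(2*o) (H(o) = (-3 + o)/((2*o)) = (-3 + o)*(1/(2*o)) = (-3 + o)/(2*o))
F(R, I) = 63 (F(R, I) = (5 + 4)*(-2 + 9) = 9*7 = 63)
l(5)*(H(-18) + F(20, -11)) = -((½)*(-3 - 18)/(-18) + 63) = -((½)*(-1/18)*(-21) + 63) = -(7/12 + 63) = -1*763/12 = -763/12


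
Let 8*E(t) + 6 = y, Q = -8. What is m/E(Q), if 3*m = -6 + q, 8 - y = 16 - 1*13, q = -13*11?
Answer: 1192/3 ≈ 397.33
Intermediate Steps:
q = -143
y = 5 (y = 8 - (16 - 1*13) = 8 - (16 - 13) = 8 - 1*3 = 8 - 3 = 5)
E(t) = -⅛ (E(t) = -¾ + (⅛)*5 = -¾ + 5/8 = -⅛)
m = -149/3 (m = (-6 - 143)/3 = (⅓)*(-149) = -149/3 ≈ -49.667)
m/E(Q) = -149/(3*(-⅛)) = -149/3*(-8) = 1192/3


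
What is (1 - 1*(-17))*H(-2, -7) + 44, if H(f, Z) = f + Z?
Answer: -118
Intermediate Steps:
H(f, Z) = Z + f
(1 - 1*(-17))*H(-2, -7) + 44 = (1 - 1*(-17))*(-7 - 2) + 44 = (1 + 17)*(-9) + 44 = 18*(-9) + 44 = -162 + 44 = -118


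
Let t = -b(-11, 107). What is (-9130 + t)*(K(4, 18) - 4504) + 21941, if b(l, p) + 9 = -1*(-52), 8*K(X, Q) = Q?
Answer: 165265975/4 ≈ 4.1316e+7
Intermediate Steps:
K(X, Q) = Q/8
b(l, p) = 43 (b(l, p) = -9 - 1*(-52) = -9 + 52 = 43)
t = -43 (t = -1*43 = -43)
(-9130 + t)*(K(4, 18) - 4504) + 21941 = (-9130 - 43)*((⅛)*18 - 4504) + 21941 = -9173*(9/4 - 4504) + 21941 = -9173*(-18007/4) + 21941 = 165178211/4 + 21941 = 165265975/4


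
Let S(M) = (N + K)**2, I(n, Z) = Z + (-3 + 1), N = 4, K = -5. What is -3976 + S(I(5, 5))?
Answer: -3975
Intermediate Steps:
I(n, Z) = -2 + Z (I(n, Z) = Z - 2 = -2 + Z)
S(M) = 1 (S(M) = (4 - 5)**2 = (-1)**2 = 1)
-3976 + S(I(5, 5)) = -3976 + 1 = -3975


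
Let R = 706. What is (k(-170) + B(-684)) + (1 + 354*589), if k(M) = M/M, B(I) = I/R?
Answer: 73602982/353 ≈ 2.0851e+5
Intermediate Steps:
B(I) = I/706
k(M) = 1
(k(-170) + B(-684)) + (1 + 354*589) = (1 + (1/706)*(-684)) + (1 + 354*589) = (1 - 342/353) + (1 + 208506) = 11/353 + 208507 = 73602982/353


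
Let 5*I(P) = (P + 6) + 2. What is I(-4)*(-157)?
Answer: -628/5 ≈ -125.60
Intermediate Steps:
I(P) = 8/5 + P/5 (I(P) = ((P + 6) + 2)/5 = ((6 + P) + 2)/5 = (8 + P)/5 = 8/5 + P/5)
I(-4)*(-157) = (8/5 + (⅕)*(-4))*(-157) = (8/5 - ⅘)*(-157) = (⅘)*(-157) = -628/5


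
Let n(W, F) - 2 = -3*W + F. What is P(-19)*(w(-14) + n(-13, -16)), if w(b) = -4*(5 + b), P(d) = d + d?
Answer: -2318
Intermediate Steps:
P(d) = 2*d
n(W, F) = 2 + F - 3*W (n(W, F) = 2 + (-3*W + F) = 2 + (F - 3*W) = 2 + F - 3*W)
w(b) = -20 - 4*b
P(-19)*(w(-14) + n(-13, -16)) = (2*(-19))*((-20 - 4*(-14)) + (2 - 16 - 3*(-13))) = -38*((-20 + 56) + (2 - 16 + 39)) = -38*(36 + 25) = -38*61 = -2318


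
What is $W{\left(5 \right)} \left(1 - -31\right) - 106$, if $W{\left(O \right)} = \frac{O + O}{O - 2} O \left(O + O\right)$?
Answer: $\frac{15682}{3} \approx 5227.3$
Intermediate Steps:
$W{\left(O \right)} = \frac{4 O^{3}}{-2 + O}$ ($W{\left(O \right)} = \frac{2 O}{-2 + O} O 2 O = \frac{2 O^{2}}{-2 + O} 2 O = \frac{4 O^{3}}{-2 + O}$)
$W{\left(5 \right)} \left(1 - -31\right) - 106 = \frac{4 \cdot 5^{3}}{-2 + 5} \left(1 - -31\right) - 106 = 4 \cdot 125 \cdot \frac{1}{3} \left(1 + 31\right) - 106 = 4 \cdot 125 \cdot \frac{1}{3} \cdot 32 - 106 = \frac{500}{3} \cdot 32 - 106 = \frac{16000}{3} - 106 = \frac{15682}{3}$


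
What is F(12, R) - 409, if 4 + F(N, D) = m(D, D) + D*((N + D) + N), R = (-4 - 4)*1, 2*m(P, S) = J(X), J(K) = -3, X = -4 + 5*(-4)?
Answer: -1085/2 ≈ -542.50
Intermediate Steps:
X = -24 (X = -4 - 20 = -24)
m(P, S) = -3/2 (m(P, S) = (½)*(-3) = -3/2)
R = -8 (R = -8*1 = -8)
F(N, D) = -11/2 + D*(D + 2*N) (F(N, D) = -4 + (-3/2 + D*((N + D) + N)) = -4 + (-3/2 + D*((D + N) + N)) = -4 + (-3/2 + D*(D + 2*N)) = -11/2 + D*(D + 2*N))
F(12, R) - 409 = (-11/2 + (-8)² + 2*(-8)*12) - 409 = (-11/2 + 64 - 192) - 409 = -267/2 - 409 = -1085/2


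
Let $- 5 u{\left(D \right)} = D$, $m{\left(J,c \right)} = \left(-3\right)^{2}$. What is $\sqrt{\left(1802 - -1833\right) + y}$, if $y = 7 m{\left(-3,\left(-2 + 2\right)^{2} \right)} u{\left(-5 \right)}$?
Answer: $43 \sqrt{2} \approx 60.811$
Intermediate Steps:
$m{\left(J,c \right)} = 9$
$u{\left(D \right)} = - \frac{D}{5}$
$y = 63$ ($y = 7 \cdot 9 \left(\left(- \frac{1}{5}\right) \left(-5\right)\right) = 63 \cdot 1 = 63$)
$\sqrt{\left(1802 - -1833\right) + y} = \sqrt{\left(1802 - -1833\right) + 63} = \sqrt{\left(1802 + 1833\right) + 63} = \sqrt{3635 + 63} = \sqrt{3698} = 43 \sqrt{2}$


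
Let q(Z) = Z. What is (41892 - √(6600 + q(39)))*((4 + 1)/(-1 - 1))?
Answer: -104730 + 5*√6639/2 ≈ -1.0453e+5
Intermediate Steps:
(41892 - √(6600 + q(39)))*((4 + 1)/(-1 - 1)) = (41892 - √(6600 + 39))*((4 + 1)/(-1 - 1)) = (41892 - √6639)*(5/(-2)) = (41892 - √6639)*(5*(-½)) = (41892 - √6639)*(-5/2) = -104730 + 5*√6639/2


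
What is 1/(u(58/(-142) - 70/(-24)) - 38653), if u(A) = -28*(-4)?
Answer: -1/38541 ≈ -2.5946e-5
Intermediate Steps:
u(A) = 112
1/(u(58/(-142) - 70/(-24)) - 38653) = 1/(112 - 38653) = 1/(-38541) = -1/38541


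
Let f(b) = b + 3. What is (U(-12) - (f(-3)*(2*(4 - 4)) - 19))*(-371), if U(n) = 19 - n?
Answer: -18550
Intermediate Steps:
f(b) = 3 + b
(U(-12) - (f(-3)*(2*(4 - 4)) - 19))*(-371) = ((19 - 1*(-12)) - ((3 - 3)*(2*(4 - 4)) - 19))*(-371) = ((19 + 12) - (0*(2*0) - 19))*(-371) = (31 - (0*0 - 19))*(-371) = (31 - (0 - 19))*(-371) = (31 - 1*(-19))*(-371) = (31 + 19)*(-371) = 50*(-371) = -18550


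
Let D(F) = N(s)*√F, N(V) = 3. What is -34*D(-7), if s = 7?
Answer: -102*I*√7 ≈ -269.87*I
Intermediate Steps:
D(F) = 3*√F
-34*D(-7) = -102*√(-7) = -102*I*√7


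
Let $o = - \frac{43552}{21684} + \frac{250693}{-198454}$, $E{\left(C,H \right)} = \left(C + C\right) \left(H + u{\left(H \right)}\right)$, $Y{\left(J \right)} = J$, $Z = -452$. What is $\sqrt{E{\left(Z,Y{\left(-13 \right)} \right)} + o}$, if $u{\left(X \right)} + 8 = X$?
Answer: $\frac{\sqrt{35569654323784201109346}}{1075819134} \approx 175.31$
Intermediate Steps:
$u{\left(X \right)} = -8 + X$
$E{\left(C,H \right)} = 2 C \left(-8 + 2 H\right)$ ($E{\left(C,H \right)} = \left(C + C\right) \left(H + \left(-8 + H\right)\right) = 2 C \left(-8 + 2 H\right)$)
$o = - \frac{3519773905}{1075819134}$ ($o = \left(-43552\right) \frac{1}{21684} + 250693 \left(- \frac{1}{198454}\right) = - \frac{10888}{5421} - \frac{250693}{198454} = - \frac{3519773905}{1075819134} \approx -3.2717$)
$\sqrt{E{\left(Z,Y{\left(-13 \right)} \right)} + o} = \sqrt{4 \left(-452\right) \left(-4 - 13\right) - \frac{3519773905}{1075819134}} = \sqrt{4 \left(-452\right) \left(-17\right) - \frac{3519773905}{1075819134}} = \sqrt{30736 - \frac{3519773905}{1075819134}} = \sqrt{\frac{33062857128719}{1075819134}} = \frac{\sqrt{35569654323784201109346}}{1075819134}$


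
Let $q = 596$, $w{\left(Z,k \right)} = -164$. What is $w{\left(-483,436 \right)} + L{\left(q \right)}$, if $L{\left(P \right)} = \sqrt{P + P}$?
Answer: $-164 + 2 \sqrt{298} \approx -129.47$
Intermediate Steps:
$L{\left(P \right)} = \sqrt{2} \sqrt{P}$ ($L{\left(P \right)} = \sqrt{2 P} = \sqrt{2} \sqrt{P}$)
$w{\left(-483,436 \right)} + L{\left(q \right)} = -164 + \sqrt{2} \sqrt{596} = -164 + \sqrt{2} \cdot 2 \sqrt{149} = -164 + 2 \sqrt{298}$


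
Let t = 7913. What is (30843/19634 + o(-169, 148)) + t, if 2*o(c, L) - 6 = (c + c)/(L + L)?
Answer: 23005471803/2905832 ≈ 7917.0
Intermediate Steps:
o(c, L) = 3 + c/(2*L) (o(c, L) = 3 + ((c + c)/(L + L))/2 = 3 + ((2*c)/((2*L)))/2 = 3 + ((2*c)*(1/(2*L)))/2 = 3 + (c/L)/2 = 3 + c/(2*L))
(30843/19634 + o(-169, 148)) + t = (30843/19634 + (3 + (½)*(-169)/148)) + 7913 = (30843*(1/19634) + (3 + (½)*(-169)*(1/148))) + 7913 = (30843/19634 + (3 - 169/296)) + 7913 = (30843/19634 + 719/296) + 7913 = 11623187/2905832 + 7913 = 23005471803/2905832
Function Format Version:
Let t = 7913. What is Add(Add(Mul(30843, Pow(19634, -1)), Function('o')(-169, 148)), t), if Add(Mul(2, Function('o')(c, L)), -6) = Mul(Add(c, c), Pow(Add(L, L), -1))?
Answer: Rational(23005471803, 2905832) ≈ 7917.0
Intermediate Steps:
Function('o')(c, L) = Add(3, Mul(Rational(1, 2), c, Pow(L, -1))) (Function('o')(c, L) = Add(3, Mul(Rational(1, 2), Mul(Add(c, c), Pow(Add(L, L), -1)))) = Add(3, Mul(Rational(1, 2), Mul(Mul(2, c), Pow(Mul(2, L), -1)))) = Add(3, Mul(Rational(1, 2), Mul(Mul(2, c), Mul(Rational(1, 2), Pow(L, -1))))) = Add(3, Mul(Rational(1, 2), Mul(c, Pow(L, -1)))) = Add(3, Mul(Rational(1, 2), c, Pow(L, -1))))
Add(Add(Mul(30843, Pow(19634, -1)), Function('o')(-169, 148)), t) = Add(Add(Mul(30843, Pow(19634, -1)), Add(3, Mul(Rational(1, 2), -169, Pow(148, -1)))), 7913) = Add(Add(Mul(30843, Rational(1, 19634)), Add(3, Mul(Rational(1, 2), -169, Rational(1, 148)))), 7913) = Add(Add(Rational(30843, 19634), Add(3, Rational(-169, 296))), 7913) = Add(Add(Rational(30843, 19634), Rational(719, 296)), 7913) = Add(Rational(11623187, 2905832), 7913) = Rational(23005471803, 2905832)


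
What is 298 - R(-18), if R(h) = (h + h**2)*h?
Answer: 5806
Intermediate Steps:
R(h) = h*(h + h**2)
298 - R(-18) = 298 - (-18)**2*(1 - 18) = 298 - 324*(-17) = 298 - 1*(-5508) = 298 + 5508 = 5806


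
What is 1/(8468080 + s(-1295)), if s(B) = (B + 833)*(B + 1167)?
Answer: 1/8527216 ≈ 1.1727e-7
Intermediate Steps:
s(B) = (833 + B)*(1167 + B)
1/(8468080 + s(-1295)) = 1/(8468080 + (972111 + (-1295)² + 2000*(-1295))) = 1/(8468080 + (972111 + 1677025 - 2590000)) = 1/(8468080 + 59136) = 1/8527216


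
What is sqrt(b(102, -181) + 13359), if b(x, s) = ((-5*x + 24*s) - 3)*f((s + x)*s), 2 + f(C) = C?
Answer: 3*I*sqrt(7714130) ≈ 8332.3*I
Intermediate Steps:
f(C) = -2 + C
b(x, s) = (-2 + s*(s + x))*(-3 - 5*x + 24*s) (b(x, s) = ((-5*x + 24*s) - 3)*(-2 + (s + x)*s) = (-3 - 5*x + 24*s)*(-2 + s*(s + x)) = (-2 + s*(s + x))*(-3 - 5*x + 24*s))
sqrt(b(102, -181) + 13359) = sqrt(-(-2 - 181*(-181 + 102))*(3 - 24*(-181) + 5*102) + 13359) = sqrt(-(-2 - 181*(-79))*(3 + 4344 + 510) + 13359) = sqrt(-1*(-2 + 14299)*4857 + 13359) = sqrt(-1*14297*4857 + 13359) = sqrt(-69440529 + 13359) = sqrt(-69427170) = 3*I*sqrt(7714130)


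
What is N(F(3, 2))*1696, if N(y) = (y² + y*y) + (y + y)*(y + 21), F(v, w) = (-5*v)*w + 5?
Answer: 2459200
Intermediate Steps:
F(v, w) = 5 - 5*v*w (F(v, w) = -5*v*w + 5 = 5 - 5*v*w)
N(y) = 2*y² + 2*y*(21 + y) (N(y) = (y² + y²) + (2*y)*(21 + y) = 2*y² + 2*y*(21 + y))
N(F(3, 2))*1696 = (2*(5 - 5*3*2)*(21 + 2*(5 - 5*3*2)))*1696 = (2*(5 - 30)*(21 + 2*(5 - 30)))*1696 = (2*(-25)*(21 + 2*(-25)))*1696 = (2*(-25)*(21 - 50))*1696 = (2*(-25)*(-29))*1696 = 1450*1696 = 2459200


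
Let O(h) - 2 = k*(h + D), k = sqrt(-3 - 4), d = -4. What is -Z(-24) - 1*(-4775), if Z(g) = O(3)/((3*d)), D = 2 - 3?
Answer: 28651/6 + I*sqrt(7)/6 ≈ 4775.2 + 0.44096*I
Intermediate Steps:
D = -1
k = I*sqrt(7) (k = sqrt(-7) = I*sqrt(7) ≈ 2.6458*I)
O(h) = 2 + I*sqrt(7)*(-1 + h) (O(h) = 2 + (I*sqrt(7))*(h - 1) = 2 + (I*sqrt(7))*(-1 + h) = 2 + I*sqrt(7)*(-1 + h))
Z(g) = -1/6 - I*sqrt(7)/6 (Z(g) = (2 - I*sqrt(7) + I*3*sqrt(7))/((3*(-4))) = (2 - I*sqrt(7) + 3*I*sqrt(7))/(-12) = (2 + 2*I*sqrt(7))*(-1/12) = -1/6 - I*sqrt(7)/6)
-Z(-24) - 1*(-4775) = -(-1/6 - I*sqrt(7)/6) - 1*(-4775) = (1/6 + I*sqrt(7)/6) + 4775 = 28651/6 + I*sqrt(7)/6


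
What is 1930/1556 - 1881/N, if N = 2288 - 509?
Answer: 84439/461354 ≈ 0.18302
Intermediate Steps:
N = 1779
1930/1556 - 1881/N = 1930/1556 - 1881/1779 = 1930*(1/1556) - 1881*1/1779 = 965/778 - 627/593 = 84439/461354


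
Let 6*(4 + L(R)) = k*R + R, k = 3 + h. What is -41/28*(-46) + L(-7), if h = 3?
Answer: 1159/21 ≈ 55.190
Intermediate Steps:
k = 6 (k = 3 + 3 = 6)
L(R) = -4 + 7*R/6 (L(R) = -4 + (6*R + R)/6 = -4 + (7*R)/6 = -4 + 7*R/6)
-41/28*(-46) + L(-7) = -41/28*(-46) + (-4 + (7/6)*(-7)) = -41*1/28*(-46) + (-4 - 49/6) = -41/28*(-46) - 73/6 = 943/14 - 73/6 = 1159/21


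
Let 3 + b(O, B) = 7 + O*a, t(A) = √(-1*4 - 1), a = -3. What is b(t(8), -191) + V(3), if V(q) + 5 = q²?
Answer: 8 - 3*I*√5 ≈ 8.0 - 6.7082*I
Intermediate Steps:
t(A) = I*√5 (t(A) = √(-4 - 1) = √(-5) = I*√5)
b(O, B) = 4 - 3*O (b(O, B) = -3 + (7 + O*(-3)) = -3 + (7 - 3*O) = 4 - 3*O)
V(q) = -5 + q²
b(t(8), -191) + V(3) = (4 - 3*I*√5) + (-5 + 3²) = (4 - 3*I*√5) + (-5 + 9) = (4 - 3*I*√5) + 4 = 8 - 3*I*√5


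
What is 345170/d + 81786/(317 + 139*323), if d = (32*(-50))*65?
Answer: -27310663/18085600 ≈ -1.5101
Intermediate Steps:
d = -104000 (d = -1600*65 = -104000)
345170/d + 81786/(317 + 139*323) = 345170/(-104000) + 81786/(317 + 139*323) = 345170*(-1/104000) + 81786/(317 + 44897) = -34517/10400 + 81786/45214 = -34517/10400 + 81786*(1/45214) = -34517/10400 + 40893/22607 = -27310663/18085600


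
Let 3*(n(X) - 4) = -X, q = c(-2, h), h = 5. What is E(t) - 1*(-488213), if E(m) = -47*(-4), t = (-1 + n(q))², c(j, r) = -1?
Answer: 488401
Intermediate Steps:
q = -1
n(X) = 4 - X/3 (n(X) = 4 + (-X)/3 = 4 - X/3)
t = 100/9 (t = (-1 + (4 - ⅓*(-1)))² = (-1 + (4 + ⅓))² = (-1 + 13/3)² = (10/3)² = 100/9 ≈ 11.111)
E(m) = 188
E(t) - 1*(-488213) = 188 - 1*(-488213) = 188 + 488213 = 488401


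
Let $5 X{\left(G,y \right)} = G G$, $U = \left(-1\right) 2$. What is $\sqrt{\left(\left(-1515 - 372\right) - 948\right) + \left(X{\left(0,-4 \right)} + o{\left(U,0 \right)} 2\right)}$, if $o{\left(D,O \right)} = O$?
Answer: $9 i \sqrt{35} \approx 53.245 i$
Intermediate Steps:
$U = -2$
$X{\left(G,y \right)} = \frac{G^{2}}{5}$ ($X{\left(G,y \right)} = \frac{G G}{5} = \frac{G^{2}}{5}$)
$\sqrt{\left(\left(-1515 - 372\right) - 948\right) + \left(X{\left(0,-4 \right)} + o{\left(U,0 \right)} 2\right)} = \sqrt{\left(\left(-1515 - 372\right) - 948\right) + \left(\frac{0^{2}}{5} + 0 \cdot 2\right)} = \sqrt{\left(-1887 - 948\right) + \left(\frac{1}{5} \cdot 0 + 0\right)} = \sqrt{-2835 + \left(0 + 0\right)} = \sqrt{-2835 + 0} = \sqrt{-2835} = 9 i \sqrt{35}$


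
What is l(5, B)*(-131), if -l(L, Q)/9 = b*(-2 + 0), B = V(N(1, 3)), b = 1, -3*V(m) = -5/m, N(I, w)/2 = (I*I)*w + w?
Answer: -2358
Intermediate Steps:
N(I, w) = 2*w + 2*w*I² (N(I, w) = 2*((I*I)*w + w) = 2*(I²*w + w) = 2*(w*I² + w) = 2*(w + w*I²) = 2*w + 2*w*I²)
V(m) = 5/(3*m) (V(m) = -(-5)/(3*m) = 5/(3*m))
B = 5/36 (B = 5/(3*((2*3*(1 + 1²)))) = 5/(3*((2*3*(1 + 1)))) = 5/(3*((2*3*2))) = (5/3)/12 = (5/3)*(1/12) = 5/36 ≈ 0.13889)
l(L, Q) = 18 (l(L, Q) = -9*(-2 + 0) = -9*(-2) = 18)
l(5, B)*(-131) = 18*(-131) = -2358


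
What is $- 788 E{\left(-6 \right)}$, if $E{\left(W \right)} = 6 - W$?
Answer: $-9456$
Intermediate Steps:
$- 788 E{\left(-6 \right)} = - 788 \left(6 - -6\right) = - 788 \left(6 + 6\right) = \left(-788\right) 12 = -9456$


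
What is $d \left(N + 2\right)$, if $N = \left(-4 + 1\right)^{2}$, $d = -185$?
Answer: $-2035$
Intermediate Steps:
$N = 9$ ($N = \left(-3\right)^{2} = 9$)
$d \left(N + 2\right) = - 185 \left(9 + 2\right) = \left(-185\right) 11 = -2035$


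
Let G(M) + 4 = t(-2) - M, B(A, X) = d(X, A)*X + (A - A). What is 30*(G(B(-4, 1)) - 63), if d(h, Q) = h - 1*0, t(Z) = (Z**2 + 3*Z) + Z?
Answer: -2160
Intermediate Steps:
t(Z) = Z**2 + 4*Z
d(h, Q) = h (d(h, Q) = h + 0 = h)
B(A, X) = X**2 (B(A, X) = X*X + (A - A) = X**2 + 0 = X**2)
G(M) = -8 - M (G(M) = -4 + (-2*(4 - 2) - M) = -4 + (-2*2 - M) = -4 + (-4 - M) = -8 - M)
30*(G(B(-4, 1)) - 63) = 30*((-8 - 1*1**2) - 63) = 30*((-8 - 1*1) - 63) = 30*((-8 - 1) - 63) = 30*(-9 - 63) = 30*(-72) = -2160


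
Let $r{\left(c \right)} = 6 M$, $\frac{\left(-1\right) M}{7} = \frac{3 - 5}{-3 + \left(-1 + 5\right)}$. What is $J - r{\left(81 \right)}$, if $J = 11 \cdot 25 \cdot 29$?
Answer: $7891$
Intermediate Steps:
$M = 14$ ($M = - 7 \frac{3 - 5}{-3 + \left(-1 + 5\right)} = - 7 \left(- \frac{2}{-3 + 4}\right) = - 7 \left(- \frac{2}{1}\right) = - 7 \left(\left(-2\right) 1\right) = \left(-7\right) \left(-2\right) = 14$)
$J = 7975$ ($J = 275 \cdot 29 = 7975$)
$r{\left(c \right)} = 84$ ($r{\left(c \right)} = 6 \cdot 14 = 84$)
$J - r{\left(81 \right)} = 7975 - 84 = 7891$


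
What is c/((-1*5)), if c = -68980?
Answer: 13796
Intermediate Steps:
c/((-1*5)) = -68980/((-1*5)) = -68980/(-5) = -68980*(-1/5) = 13796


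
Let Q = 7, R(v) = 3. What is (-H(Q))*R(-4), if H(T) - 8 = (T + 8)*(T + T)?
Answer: -654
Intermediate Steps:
H(T) = 8 + 2*T*(8 + T) (H(T) = 8 + (T + 8)*(T + T) = 8 + (8 + T)*(2*T) = 8 + 2*T*(8 + T))
(-H(Q))*R(-4) = -(8 + 2*7² + 16*7)*3 = -(8 + 2*49 + 112)*3 = -(8 + 98 + 112)*3 = -1*218*3 = -218*3 = -654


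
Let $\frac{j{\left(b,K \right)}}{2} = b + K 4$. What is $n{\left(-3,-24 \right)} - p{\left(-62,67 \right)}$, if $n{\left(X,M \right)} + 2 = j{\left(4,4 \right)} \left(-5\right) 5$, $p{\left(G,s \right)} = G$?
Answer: $-940$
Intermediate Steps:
$j{\left(b,K \right)} = 2 b + 8 K$ ($j{\left(b,K \right)} = 2 \left(b + K 4\right) = 2 \left(b + 4 K\right) = 2 b + 8 K$)
$n{\left(X,M \right)} = -1002$ ($n{\left(X,M \right)} = -2 + \left(2 \cdot 4 + 8 \cdot 4\right) \left(-5\right) 5 = -2 + \left(8 + 32\right) \left(-5\right) 5 = -2 + 40 \left(-5\right) 5 = -2 - 1000 = -1002$)
$n{\left(-3,-24 \right)} - p{\left(-62,67 \right)} = -1002 - -62 = -1002 + 62 = -940$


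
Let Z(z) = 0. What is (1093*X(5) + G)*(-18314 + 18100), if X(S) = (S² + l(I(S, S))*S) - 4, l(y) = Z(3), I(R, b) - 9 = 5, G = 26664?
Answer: -10618038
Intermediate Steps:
I(R, b) = 14 (I(R, b) = 9 + 5 = 14)
l(y) = 0
X(S) = -4 + S² (X(S) = (S² + 0*S) - 4 = (S² + 0) - 4 = S² - 4 = -4 + S²)
(1093*X(5) + G)*(-18314 + 18100) = (1093*(-4 + 5²) + 26664)*(-18314 + 18100) = (1093*(-4 + 25) + 26664)*(-214) = (1093*21 + 26664)*(-214) = (22953 + 26664)*(-214) = 49617*(-214) = -10618038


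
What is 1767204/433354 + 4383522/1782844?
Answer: 1262566460241/193150644694 ≈ 6.5367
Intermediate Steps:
1767204/433354 + 4383522/1782844 = 1767204*(1/433354) + 4383522*(1/1782844) = 883602/216677 + 2191761/891422 = 1262566460241/193150644694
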